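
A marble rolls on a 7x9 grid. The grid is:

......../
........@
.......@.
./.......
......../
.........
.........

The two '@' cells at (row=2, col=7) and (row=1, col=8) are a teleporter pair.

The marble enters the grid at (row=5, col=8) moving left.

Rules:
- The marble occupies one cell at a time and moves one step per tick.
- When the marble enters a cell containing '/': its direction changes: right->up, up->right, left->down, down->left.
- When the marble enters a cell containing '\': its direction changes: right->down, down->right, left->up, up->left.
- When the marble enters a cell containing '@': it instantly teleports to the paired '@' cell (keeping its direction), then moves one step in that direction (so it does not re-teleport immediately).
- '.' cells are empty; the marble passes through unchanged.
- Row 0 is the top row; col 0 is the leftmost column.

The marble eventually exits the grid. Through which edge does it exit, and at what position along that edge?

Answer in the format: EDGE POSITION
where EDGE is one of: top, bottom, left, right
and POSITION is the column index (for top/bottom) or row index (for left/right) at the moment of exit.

Step 1: enter (5,8), '.' pass, move left to (5,7)
Step 2: enter (5,7), '.' pass, move left to (5,6)
Step 3: enter (5,6), '.' pass, move left to (5,5)
Step 4: enter (5,5), '.' pass, move left to (5,4)
Step 5: enter (5,4), '.' pass, move left to (5,3)
Step 6: enter (5,3), '.' pass, move left to (5,2)
Step 7: enter (5,2), '.' pass, move left to (5,1)
Step 8: enter (5,1), '.' pass, move left to (5,0)
Step 9: enter (5,0), '.' pass, move left to (5,-1)
Step 10: at (5,-1) — EXIT via left edge, pos 5

Answer: left 5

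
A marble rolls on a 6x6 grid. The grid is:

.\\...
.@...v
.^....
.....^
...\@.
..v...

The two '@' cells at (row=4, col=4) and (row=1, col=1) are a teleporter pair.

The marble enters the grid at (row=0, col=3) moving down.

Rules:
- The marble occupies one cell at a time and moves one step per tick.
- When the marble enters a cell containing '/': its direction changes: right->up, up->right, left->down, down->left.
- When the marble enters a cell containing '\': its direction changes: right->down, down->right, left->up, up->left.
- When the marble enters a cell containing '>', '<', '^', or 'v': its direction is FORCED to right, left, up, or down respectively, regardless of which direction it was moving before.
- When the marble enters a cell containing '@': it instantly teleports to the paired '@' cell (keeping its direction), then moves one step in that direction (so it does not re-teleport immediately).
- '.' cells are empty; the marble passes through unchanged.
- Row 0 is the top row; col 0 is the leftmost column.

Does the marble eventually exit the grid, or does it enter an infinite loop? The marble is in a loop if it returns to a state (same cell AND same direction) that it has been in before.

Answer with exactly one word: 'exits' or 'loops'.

Answer: loops

Derivation:
Step 1: enter (0,3), '.' pass, move down to (1,3)
Step 2: enter (1,3), '.' pass, move down to (2,3)
Step 3: enter (2,3), '.' pass, move down to (3,3)
Step 4: enter (3,3), '.' pass, move down to (4,3)
Step 5: enter (4,3), '\' deflects down->right, move right to (4,4)
Step 6: enter (4,4), '@' teleport (4,4)->(1,1), also enter (1,1), move right to (1,2)
Step 7: enter (1,2), '.' pass, move right to (1,3)
Step 8: enter (1,3), '.' pass, move right to (1,4)
Step 9: enter (1,4), '.' pass, move right to (1,5)
Step 10: enter (1,5), 'v' forces right->down, move down to (2,5)
Step 11: enter (2,5), '.' pass, move down to (3,5)
Step 12: enter (3,5), '^' forces down->up, move up to (2,5)
Step 13: enter (2,5), '.' pass, move up to (1,5)
Step 14: enter (1,5), 'v' forces up->down, move down to (2,5)
Step 15: at (2,5) dir=down — LOOP DETECTED (seen before)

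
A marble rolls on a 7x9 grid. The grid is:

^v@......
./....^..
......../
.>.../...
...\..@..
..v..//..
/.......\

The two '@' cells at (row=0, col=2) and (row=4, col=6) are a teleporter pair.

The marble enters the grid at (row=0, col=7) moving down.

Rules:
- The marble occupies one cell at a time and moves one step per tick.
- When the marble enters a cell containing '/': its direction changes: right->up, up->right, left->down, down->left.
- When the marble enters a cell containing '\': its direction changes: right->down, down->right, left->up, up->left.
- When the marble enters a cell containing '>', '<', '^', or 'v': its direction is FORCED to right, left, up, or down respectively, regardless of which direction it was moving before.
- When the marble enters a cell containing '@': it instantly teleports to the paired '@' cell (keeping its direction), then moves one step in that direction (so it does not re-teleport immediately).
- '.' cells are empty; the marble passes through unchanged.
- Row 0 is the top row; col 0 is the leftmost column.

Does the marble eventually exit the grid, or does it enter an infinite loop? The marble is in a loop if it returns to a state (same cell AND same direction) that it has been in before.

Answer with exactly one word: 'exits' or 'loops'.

Answer: exits

Derivation:
Step 1: enter (0,7), '.' pass, move down to (1,7)
Step 2: enter (1,7), '.' pass, move down to (2,7)
Step 3: enter (2,7), '.' pass, move down to (3,7)
Step 4: enter (3,7), '.' pass, move down to (4,7)
Step 5: enter (4,7), '.' pass, move down to (5,7)
Step 6: enter (5,7), '.' pass, move down to (6,7)
Step 7: enter (6,7), '.' pass, move down to (7,7)
Step 8: at (7,7) — EXIT via bottom edge, pos 7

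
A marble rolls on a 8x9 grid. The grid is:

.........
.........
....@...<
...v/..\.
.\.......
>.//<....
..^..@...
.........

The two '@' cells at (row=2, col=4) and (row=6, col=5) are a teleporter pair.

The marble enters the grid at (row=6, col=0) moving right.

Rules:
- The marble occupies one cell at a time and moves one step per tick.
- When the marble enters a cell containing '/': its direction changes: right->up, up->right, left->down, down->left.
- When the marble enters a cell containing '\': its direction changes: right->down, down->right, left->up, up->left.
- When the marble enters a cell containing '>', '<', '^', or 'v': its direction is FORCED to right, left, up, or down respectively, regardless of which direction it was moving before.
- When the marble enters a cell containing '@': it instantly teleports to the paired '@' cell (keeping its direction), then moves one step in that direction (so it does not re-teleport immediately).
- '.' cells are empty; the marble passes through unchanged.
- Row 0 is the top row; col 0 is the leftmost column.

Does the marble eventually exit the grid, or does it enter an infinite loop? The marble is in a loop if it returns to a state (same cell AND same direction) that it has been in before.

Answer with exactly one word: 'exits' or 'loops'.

Answer: loops

Derivation:
Step 1: enter (6,0), '.' pass, move right to (6,1)
Step 2: enter (6,1), '.' pass, move right to (6,2)
Step 3: enter (6,2), '^' forces right->up, move up to (5,2)
Step 4: enter (5,2), '/' deflects up->right, move right to (5,3)
Step 5: enter (5,3), '/' deflects right->up, move up to (4,3)
Step 6: enter (4,3), '.' pass, move up to (3,3)
Step 7: enter (3,3), 'v' forces up->down, move down to (4,3)
Step 8: enter (4,3), '.' pass, move down to (5,3)
Step 9: enter (5,3), '/' deflects down->left, move left to (5,2)
Step 10: enter (5,2), '/' deflects left->down, move down to (6,2)
Step 11: enter (6,2), '^' forces down->up, move up to (5,2)
Step 12: at (5,2) dir=up — LOOP DETECTED (seen before)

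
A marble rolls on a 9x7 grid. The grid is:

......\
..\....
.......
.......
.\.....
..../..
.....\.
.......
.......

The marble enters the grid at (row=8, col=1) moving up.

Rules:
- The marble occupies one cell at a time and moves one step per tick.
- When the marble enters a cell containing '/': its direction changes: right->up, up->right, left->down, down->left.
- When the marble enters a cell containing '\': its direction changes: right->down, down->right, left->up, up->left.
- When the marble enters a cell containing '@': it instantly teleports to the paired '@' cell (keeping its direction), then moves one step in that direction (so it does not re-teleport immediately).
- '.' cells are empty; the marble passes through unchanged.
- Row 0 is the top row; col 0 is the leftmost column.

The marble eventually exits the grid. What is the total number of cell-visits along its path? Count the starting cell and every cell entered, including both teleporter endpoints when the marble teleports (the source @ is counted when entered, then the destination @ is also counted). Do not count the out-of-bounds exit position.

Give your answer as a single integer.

Answer: 6

Derivation:
Step 1: enter (8,1), '.' pass, move up to (7,1)
Step 2: enter (7,1), '.' pass, move up to (6,1)
Step 3: enter (6,1), '.' pass, move up to (5,1)
Step 4: enter (5,1), '.' pass, move up to (4,1)
Step 5: enter (4,1), '\' deflects up->left, move left to (4,0)
Step 6: enter (4,0), '.' pass, move left to (4,-1)
Step 7: at (4,-1) — EXIT via left edge, pos 4
Path length (cell visits): 6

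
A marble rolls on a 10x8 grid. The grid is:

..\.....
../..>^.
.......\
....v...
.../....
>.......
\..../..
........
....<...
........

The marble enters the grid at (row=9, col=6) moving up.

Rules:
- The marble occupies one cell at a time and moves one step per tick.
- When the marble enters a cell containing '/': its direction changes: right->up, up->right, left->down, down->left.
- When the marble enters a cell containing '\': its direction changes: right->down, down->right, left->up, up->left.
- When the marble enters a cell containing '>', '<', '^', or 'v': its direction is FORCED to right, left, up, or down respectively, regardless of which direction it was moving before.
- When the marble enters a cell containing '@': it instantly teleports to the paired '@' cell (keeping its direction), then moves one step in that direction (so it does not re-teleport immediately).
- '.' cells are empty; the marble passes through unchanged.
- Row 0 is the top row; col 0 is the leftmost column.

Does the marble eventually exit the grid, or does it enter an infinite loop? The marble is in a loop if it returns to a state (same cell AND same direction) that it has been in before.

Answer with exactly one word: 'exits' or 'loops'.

Step 1: enter (9,6), '.' pass, move up to (8,6)
Step 2: enter (8,6), '.' pass, move up to (7,6)
Step 3: enter (7,6), '.' pass, move up to (6,6)
Step 4: enter (6,6), '.' pass, move up to (5,6)
Step 5: enter (5,6), '.' pass, move up to (4,6)
Step 6: enter (4,6), '.' pass, move up to (3,6)
Step 7: enter (3,6), '.' pass, move up to (2,6)
Step 8: enter (2,6), '.' pass, move up to (1,6)
Step 9: enter (1,6), '^' forces up->up, move up to (0,6)
Step 10: enter (0,6), '.' pass, move up to (-1,6)
Step 11: at (-1,6) — EXIT via top edge, pos 6

Answer: exits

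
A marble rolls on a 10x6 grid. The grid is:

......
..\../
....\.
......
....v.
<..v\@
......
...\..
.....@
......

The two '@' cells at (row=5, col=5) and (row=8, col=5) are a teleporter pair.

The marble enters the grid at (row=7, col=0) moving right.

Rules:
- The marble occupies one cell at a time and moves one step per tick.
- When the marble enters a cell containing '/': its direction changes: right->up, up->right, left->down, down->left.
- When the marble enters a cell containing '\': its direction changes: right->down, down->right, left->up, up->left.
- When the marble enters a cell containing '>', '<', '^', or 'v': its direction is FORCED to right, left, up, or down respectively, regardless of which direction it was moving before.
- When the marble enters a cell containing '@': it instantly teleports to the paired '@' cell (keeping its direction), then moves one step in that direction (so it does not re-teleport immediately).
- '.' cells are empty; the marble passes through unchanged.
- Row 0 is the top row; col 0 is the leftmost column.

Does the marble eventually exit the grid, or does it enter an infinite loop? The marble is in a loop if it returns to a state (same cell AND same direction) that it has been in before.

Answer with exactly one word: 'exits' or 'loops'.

Answer: exits

Derivation:
Step 1: enter (7,0), '.' pass, move right to (7,1)
Step 2: enter (7,1), '.' pass, move right to (7,2)
Step 3: enter (7,2), '.' pass, move right to (7,3)
Step 4: enter (7,3), '\' deflects right->down, move down to (8,3)
Step 5: enter (8,3), '.' pass, move down to (9,3)
Step 6: enter (9,3), '.' pass, move down to (10,3)
Step 7: at (10,3) — EXIT via bottom edge, pos 3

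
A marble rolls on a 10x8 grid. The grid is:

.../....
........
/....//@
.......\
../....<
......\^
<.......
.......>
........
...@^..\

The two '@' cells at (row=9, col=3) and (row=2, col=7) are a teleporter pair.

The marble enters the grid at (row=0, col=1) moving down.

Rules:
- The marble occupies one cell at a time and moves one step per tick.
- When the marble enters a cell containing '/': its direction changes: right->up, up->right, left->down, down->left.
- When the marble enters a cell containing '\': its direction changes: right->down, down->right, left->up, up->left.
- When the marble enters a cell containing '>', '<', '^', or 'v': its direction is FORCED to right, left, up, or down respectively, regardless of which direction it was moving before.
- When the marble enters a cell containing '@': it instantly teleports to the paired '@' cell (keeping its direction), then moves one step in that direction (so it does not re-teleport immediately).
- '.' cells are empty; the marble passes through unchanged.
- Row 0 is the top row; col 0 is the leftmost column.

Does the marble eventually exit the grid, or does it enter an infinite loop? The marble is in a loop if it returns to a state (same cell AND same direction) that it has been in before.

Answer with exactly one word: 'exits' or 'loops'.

Answer: exits

Derivation:
Step 1: enter (0,1), '.' pass, move down to (1,1)
Step 2: enter (1,1), '.' pass, move down to (2,1)
Step 3: enter (2,1), '.' pass, move down to (3,1)
Step 4: enter (3,1), '.' pass, move down to (4,1)
Step 5: enter (4,1), '.' pass, move down to (5,1)
Step 6: enter (5,1), '.' pass, move down to (6,1)
Step 7: enter (6,1), '.' pass, move down to (7,1)
Step 8: enter (7,1), '.' pass, move down to (8,1)
Step 9: enter (8,1), '.' pass, move down to (9,1)
Step 10: enter (9,1), '.' pass, move down to (10,1)
Step 11: at (10,1) — EXIT via bottom edge, pos 1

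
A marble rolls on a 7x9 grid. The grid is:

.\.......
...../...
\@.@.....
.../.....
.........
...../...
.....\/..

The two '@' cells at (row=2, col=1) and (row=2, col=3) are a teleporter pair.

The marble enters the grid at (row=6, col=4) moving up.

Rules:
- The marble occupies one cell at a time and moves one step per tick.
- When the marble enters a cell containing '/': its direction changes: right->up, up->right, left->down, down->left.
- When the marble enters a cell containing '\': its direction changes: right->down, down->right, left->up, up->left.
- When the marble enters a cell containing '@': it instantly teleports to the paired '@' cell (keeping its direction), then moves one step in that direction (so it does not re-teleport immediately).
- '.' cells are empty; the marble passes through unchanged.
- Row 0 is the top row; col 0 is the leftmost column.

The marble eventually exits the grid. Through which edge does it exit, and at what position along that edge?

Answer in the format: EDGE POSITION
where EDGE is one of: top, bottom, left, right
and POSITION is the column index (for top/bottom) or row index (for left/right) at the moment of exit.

Answer: top 4

Derivation:
Step 1: enter (6,4), '.' pass, move up to (5,4)
Step 2: enter (5,4), '.' pass, move up to (4,4)
Step 3: enter (4,4), '.' pass, move up to (3,4)
Step 4: enter (3,4), '.' pass, move up to (2,4)
Step 5: enter (2,4), '.' pass, move up to (1,4)
Step 6: enter (1,4), '.' pass, move up to (0,4)
Step 7: enter (0,4), '.' pass, move up to (-1,4)
Step 8: at (-1,4) — EXIT via top edge, pos 4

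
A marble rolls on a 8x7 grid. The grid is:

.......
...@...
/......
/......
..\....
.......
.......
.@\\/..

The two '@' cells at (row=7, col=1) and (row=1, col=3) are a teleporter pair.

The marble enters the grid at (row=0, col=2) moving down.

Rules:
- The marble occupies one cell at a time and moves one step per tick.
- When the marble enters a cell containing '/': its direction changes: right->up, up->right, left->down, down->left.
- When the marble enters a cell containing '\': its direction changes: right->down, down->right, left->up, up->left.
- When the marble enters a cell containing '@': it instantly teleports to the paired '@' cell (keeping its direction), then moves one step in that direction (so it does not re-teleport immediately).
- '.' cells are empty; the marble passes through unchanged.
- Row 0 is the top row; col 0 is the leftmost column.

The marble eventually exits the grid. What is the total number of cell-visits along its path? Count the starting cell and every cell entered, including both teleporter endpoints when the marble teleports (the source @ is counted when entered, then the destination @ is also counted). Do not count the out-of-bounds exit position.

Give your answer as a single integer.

Answer: 9

Derivation:
Step 1: enter (0,2), '.' pass, move down to (1,2)
Step 2: enter (1,2), '.' pass, move down to (2,2)
Step 3: enter (2,2), '.' pass, move down to (3,2)
Step 4: enter (3,2), '.' pass, move down to (4,2)
Step 5: enter (4,2), '\' deflects down->right, move right to (4,3)
Step 6: enter (4,3), '.' pass, move right to (4,4)
Step 7: enter (4,4), '.' pass, move right to (4,5)
Step 8: enter (4,5), '.' pass, move right to (4,6)
Step 9: enter (4,6), '.' pass, move right to (4,7)
Step 10: at (4,7) — EXIT via right edge, pos 4
Path length (cell visits): 9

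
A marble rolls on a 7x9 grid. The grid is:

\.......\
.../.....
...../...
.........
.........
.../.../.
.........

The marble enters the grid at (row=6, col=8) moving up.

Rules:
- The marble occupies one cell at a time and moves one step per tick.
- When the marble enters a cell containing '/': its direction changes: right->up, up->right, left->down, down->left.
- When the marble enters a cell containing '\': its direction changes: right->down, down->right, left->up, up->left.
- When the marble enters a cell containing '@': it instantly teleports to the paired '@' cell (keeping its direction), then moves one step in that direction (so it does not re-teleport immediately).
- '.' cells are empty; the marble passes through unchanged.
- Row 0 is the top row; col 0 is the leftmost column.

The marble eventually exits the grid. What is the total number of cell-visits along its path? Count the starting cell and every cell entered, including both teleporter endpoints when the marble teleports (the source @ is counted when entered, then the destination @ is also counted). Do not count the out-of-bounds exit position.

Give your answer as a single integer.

Step 1: enter (6,8), '.' pass, move up to (5,8)
Step 2: enter (5,8), '.' pass, move up to (4,8)
Step 3: enter (4,8), '.' pass, move up to (3,8)
Step 4: enter (3,8), '.' pass, move up to (2,8)
Step 5: enter (2,8), '.' pass, move up to (1,8)
Step 6: enter (1,8), '.' pass, move up to (0,8)
Step 7: enter (0,8), '\' deflects up->left, move left to (0,7)
Step 8: enter (0,7), '.' pass, move left to (0,6)
Step 9: enter (0,6), '.' pass, move left to (0,5)
Step 10: enter (0,5), '.' pass, move left to (0,4)
Step 11: enter (0,4), '.' pass, move left to (0,3)
Step 12: enter (0,3), '.' pass, move left to (0,2)
Step 13: enter (0,2), '.' pass, move left to (0,1)
Step 14: enter (0,1), '.' pass, move left to (0,0)
Step 15: enter (0,0), '\' deflects left->up, move up to (-1,0)
Step 16: at (-1,0) — EXIT via top edge, pos 0
Path length (cell visits): 15

Answer: 15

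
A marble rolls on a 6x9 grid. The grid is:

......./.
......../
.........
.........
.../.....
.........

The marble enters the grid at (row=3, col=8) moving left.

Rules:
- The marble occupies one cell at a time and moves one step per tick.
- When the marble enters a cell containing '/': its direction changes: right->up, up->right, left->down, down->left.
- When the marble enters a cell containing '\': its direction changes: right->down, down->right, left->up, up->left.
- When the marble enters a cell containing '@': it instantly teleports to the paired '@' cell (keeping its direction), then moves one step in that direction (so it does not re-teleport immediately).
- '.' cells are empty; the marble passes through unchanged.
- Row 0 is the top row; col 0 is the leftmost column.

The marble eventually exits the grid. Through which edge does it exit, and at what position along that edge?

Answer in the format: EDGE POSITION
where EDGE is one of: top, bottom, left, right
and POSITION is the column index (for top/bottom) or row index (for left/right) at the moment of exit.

Answer: left 3

Derivation:
Step 1: enter (3,8), '.' pass, move left to (3,7)
Step 2: enter (3,7), '.' pass, move left to (3,6)
Step 3: enter (3,6), '.' pass, move left to (3,5)
Step 4: enter (3,5), '.' pass, move left to (3,4)
Step 5: enter (3,4), '.' pass, move left to (3,3)
Step 6: enter (3,3), '.' pass, move left to (3,2)
Step 7: enter (3,2), '.' pass, move left to (3,1)
Step 8: enter (3,1), '.' pass, move left to (3,0)
Step 9: enter (3,0), '.' pass, move left to (3,-1)
Step 10: at (3,-1) — EXIT via left edge, pos 3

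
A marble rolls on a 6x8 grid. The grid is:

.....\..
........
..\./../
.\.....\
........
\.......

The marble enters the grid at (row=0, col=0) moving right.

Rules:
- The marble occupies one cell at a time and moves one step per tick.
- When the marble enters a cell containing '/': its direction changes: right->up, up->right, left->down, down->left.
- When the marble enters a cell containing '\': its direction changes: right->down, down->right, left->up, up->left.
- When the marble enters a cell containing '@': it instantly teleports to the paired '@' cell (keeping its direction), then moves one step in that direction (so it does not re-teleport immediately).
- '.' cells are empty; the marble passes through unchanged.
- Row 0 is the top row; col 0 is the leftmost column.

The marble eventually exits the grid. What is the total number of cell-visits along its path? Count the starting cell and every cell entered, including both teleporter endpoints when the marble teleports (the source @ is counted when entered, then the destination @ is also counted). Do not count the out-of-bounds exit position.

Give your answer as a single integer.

Step 1: enter (0,0), '.' pass, move right to (0,1)
Step 2: enter (0,1), '.' pass, move right to (0,2)
Step 3: enter (0,2), '.' pass, move right to (0,3)
Step 4: enter (0,3), '.' pass, move right to (0,4)
Step 5: enter (0,4), '.' pass, move right to (0,5)
Step 6: enter (0,5), '\' deflects right->down, move down to (1,5)
Step 7: enter (1,5), '.' pass, move down to (2,5)
Step 8: enter (2,5), '.' pass, move down to (3,5)
Step 9: enter (3,5), '.' pass, move down to (4,5)
Step 10: enter (4,5), '.' pass, move down to (5,5)
Step 11: enter (5,5), '.' pass, move down to (6,5)
Step 12: at (6,5) — EXIT via bottom edge, pos 5
Path length (cell visits): 11

Answer: 11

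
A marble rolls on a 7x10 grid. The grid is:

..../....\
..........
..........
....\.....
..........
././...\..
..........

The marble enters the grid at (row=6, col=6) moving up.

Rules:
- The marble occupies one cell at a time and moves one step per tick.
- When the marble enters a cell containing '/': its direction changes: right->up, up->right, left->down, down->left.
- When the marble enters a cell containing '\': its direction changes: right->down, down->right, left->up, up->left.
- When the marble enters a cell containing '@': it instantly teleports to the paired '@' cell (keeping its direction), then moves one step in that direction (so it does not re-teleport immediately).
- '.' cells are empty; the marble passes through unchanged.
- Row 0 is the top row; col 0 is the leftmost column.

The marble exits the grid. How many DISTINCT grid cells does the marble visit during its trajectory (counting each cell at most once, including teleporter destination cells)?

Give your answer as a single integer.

Answer: 7

Derivation:
Step 1: enter (6,6), '.' pass, move up to (5,6)
Step 2: enter (5,6), '.' pass, move up to (4,6)
Step 3: enter (4,6), '.' pass, move up to (3,6)
Step 4: enter (3,6), '.' pass, move up to (2,6)
Step 5: enter (2,6), '.' pass, move up to (1,6)
Step 6: enter (1,6), '.' pass, move up to (0,6)
Step 7: enter (0,6), '.' pass, move up to (-1,6)
Step 8: at (-1,6) — EXIT via top edge, pos 6
Distinct cells visited: 7 (path length 7)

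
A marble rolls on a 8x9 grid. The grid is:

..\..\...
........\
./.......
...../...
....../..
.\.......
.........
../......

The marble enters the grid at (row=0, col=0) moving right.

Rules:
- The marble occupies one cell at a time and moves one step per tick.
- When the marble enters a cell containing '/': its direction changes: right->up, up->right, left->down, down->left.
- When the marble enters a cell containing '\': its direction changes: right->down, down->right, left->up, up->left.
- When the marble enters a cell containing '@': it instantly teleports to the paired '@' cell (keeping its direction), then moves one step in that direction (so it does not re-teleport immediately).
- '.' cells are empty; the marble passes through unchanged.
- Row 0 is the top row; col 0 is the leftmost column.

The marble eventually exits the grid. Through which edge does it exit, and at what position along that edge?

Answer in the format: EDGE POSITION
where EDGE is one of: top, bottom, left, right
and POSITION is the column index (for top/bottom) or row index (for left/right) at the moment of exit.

Answer: left 7

Derivation:
Step 1: enter (0,0), '.' pass, move right to (0,1)
Step 2: enter (0,1), '.' pass, move right to (0,2)
Step 3: enter (0,2), '\' deflects right->down, move down to (1,2)
Step 4: enter (1,2), '.' pass, move down to (2,2)
Step 5: enter (2,2), '.' pass, move down to (3,2)
Step 6: enter (3,2), '.' pass, move down to (4,2)
Step 7: enter (4,2), '.' pass, move down to (5,2)
Step 8: enter (5,2), '.' pass, move down to (6,2)
Step 9: enter (6,2), '.' pass, move down to (7,2)
Step 10: enter (7,2), '/' deflects down->left, move left to (7,1)
Step 11: enter (7,1), '.' pass, move left to (7,0)
Step 12: enter (7,0), '.' pass, move left to (7,-1)
Step 13: at (7,-1) — EXIT via left edge, pos 7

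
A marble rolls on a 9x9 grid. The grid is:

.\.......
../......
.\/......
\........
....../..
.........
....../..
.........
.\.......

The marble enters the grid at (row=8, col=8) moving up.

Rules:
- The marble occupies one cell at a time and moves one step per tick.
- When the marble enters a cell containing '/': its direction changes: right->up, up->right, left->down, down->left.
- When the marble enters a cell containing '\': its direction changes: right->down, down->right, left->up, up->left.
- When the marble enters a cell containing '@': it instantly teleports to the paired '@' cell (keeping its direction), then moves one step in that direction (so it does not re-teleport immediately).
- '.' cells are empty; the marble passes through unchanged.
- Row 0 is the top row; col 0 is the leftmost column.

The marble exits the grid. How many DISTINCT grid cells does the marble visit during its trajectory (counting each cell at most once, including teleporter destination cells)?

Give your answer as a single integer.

Answer: 9

Derivation:
Step 1: enter (8,8), '.' pass, move up to (7,8)
Step 2: enter (7,8), '.' pass, move up to (6,8)
Step 3: enter (6,8), '.' pass, move up to (5,8)
Step 4: enter (5,8), '.' pass, move up to (4,8)
Step 5: enter (4,8), '.' pass, move up to (3,8)
Step 6: enter (3,8), '.' pass, move up to (2,8)
Step 7: enter (2,8), '.' pass, move up to (1,8)
Step 8: enter (1,8), '.' pass, move up to (0,8)
Step 9: enter (0,8), '.' pass, move up to (-1,8)
Step 10: at (-1,8) — EXIT via top edge, pos 8
Distinct cells visited: 9 (path length 9)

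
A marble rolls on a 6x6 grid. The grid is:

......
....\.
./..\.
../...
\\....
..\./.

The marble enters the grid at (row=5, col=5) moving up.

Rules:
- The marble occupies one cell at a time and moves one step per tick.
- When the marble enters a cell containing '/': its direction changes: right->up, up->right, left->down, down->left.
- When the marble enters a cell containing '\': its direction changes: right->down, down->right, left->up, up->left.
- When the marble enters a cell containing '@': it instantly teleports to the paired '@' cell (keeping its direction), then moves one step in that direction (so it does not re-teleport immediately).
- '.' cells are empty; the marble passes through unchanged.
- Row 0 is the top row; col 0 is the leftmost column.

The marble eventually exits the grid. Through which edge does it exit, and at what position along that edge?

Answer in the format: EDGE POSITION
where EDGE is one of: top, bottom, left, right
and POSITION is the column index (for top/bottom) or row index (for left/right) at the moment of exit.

Answer: top 5

Derivation:
Step 1: enter (5,5), '.' pass, move up to (4,5)
Step 2: enter (4,5), '.' pass, move up to (3,5)
Step 3: enter (3,5), '.' pass, move up to (2,5)
Step 4: enter (2,5), '.' pass, move up to (1,5)
Step 5: enter (1,5), '.' pass, move up to (0,5)
Step 6: enter (0,5), '.' pass, move up to (-1,5)
Step 7: at (-1,5) — EXIT via top edge, pos 5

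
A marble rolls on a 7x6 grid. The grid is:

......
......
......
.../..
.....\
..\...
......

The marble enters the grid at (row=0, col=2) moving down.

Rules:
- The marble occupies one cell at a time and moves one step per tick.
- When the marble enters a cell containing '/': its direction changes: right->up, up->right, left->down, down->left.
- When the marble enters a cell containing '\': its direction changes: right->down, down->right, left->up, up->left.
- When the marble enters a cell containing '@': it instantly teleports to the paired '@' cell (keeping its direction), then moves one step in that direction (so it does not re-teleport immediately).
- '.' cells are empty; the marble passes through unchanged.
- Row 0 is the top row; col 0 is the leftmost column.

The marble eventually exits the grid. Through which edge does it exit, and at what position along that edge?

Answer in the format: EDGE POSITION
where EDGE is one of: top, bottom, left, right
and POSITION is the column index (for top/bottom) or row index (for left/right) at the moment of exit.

Answer: right 5

Derivation:
Step 1: enter (0,2), '.' pass, move down to (1,2)
Step 2: enter (1,2), '.' pass, move down to (2,2)
Step 3: enter (2,2), '.' pass, move down to (3,2)
Step 4: enter (3,2), '.' pass, move down to (4,2)
Step 5: enter (4,2), '.' pass, move down to (5,2)
Step 6: enter (5,2), '\' deflects down->right, move right to (5,3)
Step 7: enter (5,3), '.' pass, move right to (5,4)
Step 8: enter (5,4), '.' pass, move right to (5,5)
Step 9: enter (5,5), '.' pass, move right to (5,6)
Step 10: at (5,6) — EXIT via right edge, pos 5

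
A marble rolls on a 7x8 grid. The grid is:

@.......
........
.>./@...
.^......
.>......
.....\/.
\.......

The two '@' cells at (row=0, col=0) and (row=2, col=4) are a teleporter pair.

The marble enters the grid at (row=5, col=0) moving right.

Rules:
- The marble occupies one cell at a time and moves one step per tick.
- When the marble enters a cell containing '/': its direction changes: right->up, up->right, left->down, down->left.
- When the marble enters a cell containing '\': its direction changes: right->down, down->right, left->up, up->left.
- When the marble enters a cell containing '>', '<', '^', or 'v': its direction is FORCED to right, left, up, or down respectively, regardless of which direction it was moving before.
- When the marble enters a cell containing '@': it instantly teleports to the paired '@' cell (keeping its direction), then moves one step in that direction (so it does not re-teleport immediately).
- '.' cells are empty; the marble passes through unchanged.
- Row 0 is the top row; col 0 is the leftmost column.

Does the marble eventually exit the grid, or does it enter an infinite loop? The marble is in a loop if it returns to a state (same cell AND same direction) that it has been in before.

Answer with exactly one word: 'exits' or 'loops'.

Step 1: enter (5,0), '.' pass, move right to (5,1)
Step 2: enter (5,1), '.' pass, move right to (5,2)
Step 3: enter (5,2), '.' pass, move right to (5,3)
Step 4: enter (5,3), '.' pass, move right to (5,4)
Step 5: enter (5,4), '.' pass, move right to (5,5)
Step 6: enter (5,5), '\' deflects right->down, move down to (6,5)
Step 7: enter (6,5), '.' pass, move down to (7,5)
Step 8: at (7,5) — EXIT via bottom edge, pos 5

Answer: exits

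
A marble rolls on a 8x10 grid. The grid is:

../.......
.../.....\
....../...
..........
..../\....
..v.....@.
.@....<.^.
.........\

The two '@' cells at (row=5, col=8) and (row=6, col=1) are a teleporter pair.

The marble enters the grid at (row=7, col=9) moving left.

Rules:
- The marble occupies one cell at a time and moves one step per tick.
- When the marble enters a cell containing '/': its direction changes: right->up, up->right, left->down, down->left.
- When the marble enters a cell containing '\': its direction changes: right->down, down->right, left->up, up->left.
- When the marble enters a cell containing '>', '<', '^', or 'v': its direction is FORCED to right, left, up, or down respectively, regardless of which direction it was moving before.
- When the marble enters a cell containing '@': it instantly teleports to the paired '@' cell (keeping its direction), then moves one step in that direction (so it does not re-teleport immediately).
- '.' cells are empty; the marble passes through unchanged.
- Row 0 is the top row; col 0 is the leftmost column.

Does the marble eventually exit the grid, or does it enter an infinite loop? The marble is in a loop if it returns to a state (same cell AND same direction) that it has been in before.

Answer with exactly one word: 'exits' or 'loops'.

Step 1: enter (7,9), '\' deflects left->up, move up to (6,9)
Step 2: enter (6,9), '.' pass, move up to (5,9)
Step 3: enter (5,9), '.' pass, move up to (4,9)
Step 4: enter (4,9), '.' pass, move up to (3,9)
Step 5: enter (3,9), '.' pass, move up to (2,9)
Step 6: enter (2,9), '.' pass, move up to (1,9)
Step 7: enter (1,9), '\' deflects up->left, move left to (1,8)
Step 8: enter (1,8), '.' pass, move left to (1,7)
Step 9: enter (1,7), '.' pass, move left to (1,6)
Step 10: enter (1,6), '.' pass, move left to (1,5)
Step 11: enter (1,5), '.' pass, move left to (1,4)
Step 12: enter (1,4), '.' pass, move left to (1,3)
Step 13: enter (1,3), '/' deflects left->down, move down to (2,3)
Step 14: enter (2,3), '.' pass, move down to (3,3)
Step 15: enter (3,3), '.' pass, move down to (4,3)
Step 16: enter (4,3), '.' pass, move down to (5,3)
Step 17: enter (5,3), '.' pass, move down to (6,3)
Step 18: enter (6,3), '.' pass, move down to (7,3)
Step 19: enter (7,3), '.' pass, move down to (8,3)
Step 20: at (8,3) — EXIT via bottom edge, pos 3

Answer: exits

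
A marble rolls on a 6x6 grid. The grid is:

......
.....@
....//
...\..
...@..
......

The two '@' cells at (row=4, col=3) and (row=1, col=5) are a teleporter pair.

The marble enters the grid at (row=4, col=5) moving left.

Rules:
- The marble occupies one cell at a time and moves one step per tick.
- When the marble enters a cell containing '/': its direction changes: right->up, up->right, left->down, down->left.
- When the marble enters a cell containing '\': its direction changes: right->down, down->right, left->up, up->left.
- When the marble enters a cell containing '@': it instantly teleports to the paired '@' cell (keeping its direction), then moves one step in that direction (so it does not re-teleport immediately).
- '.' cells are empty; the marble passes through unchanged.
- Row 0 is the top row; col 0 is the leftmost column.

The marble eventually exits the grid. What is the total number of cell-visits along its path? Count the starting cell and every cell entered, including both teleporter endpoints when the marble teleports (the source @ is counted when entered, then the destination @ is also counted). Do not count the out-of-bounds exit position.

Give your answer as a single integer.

Answer: 9

Derivation:
Step 1: enter (4,5), '.' pass, move left to (4,4)
Step 2: enter (4,4), '.' pass, move left to (4,3)
Step 3: enter (4,3), '@' teleport (4,3)->(1,5), also enter (1,5), move left to (1,4)
Step 4: enter (1,4), '.' pass, move left to (1,3)
Step 5: enter (1,3), '.' pass, move left to (1,2)
Step 6: enter (1,2), '.' pass, move left to (1,1)
Step 7: enter (1,1), '.' pass, move left to (1,0)
Step 8: enter (1,0), '.' pass, move left to (1,-1)
Step 9: at (1,-1) — EXIT via left edge, pos 1
Path length (cell visits): 9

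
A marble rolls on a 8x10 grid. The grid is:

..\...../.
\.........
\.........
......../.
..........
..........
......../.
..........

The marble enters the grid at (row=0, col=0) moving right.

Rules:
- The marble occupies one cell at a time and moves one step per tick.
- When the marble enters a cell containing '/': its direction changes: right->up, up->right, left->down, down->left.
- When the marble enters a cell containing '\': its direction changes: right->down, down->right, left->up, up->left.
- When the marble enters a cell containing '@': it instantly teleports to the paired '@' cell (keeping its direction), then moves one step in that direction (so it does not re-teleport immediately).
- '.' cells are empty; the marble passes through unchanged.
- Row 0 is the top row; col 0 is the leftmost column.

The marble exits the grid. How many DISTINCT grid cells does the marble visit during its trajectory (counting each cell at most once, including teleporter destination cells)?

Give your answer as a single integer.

Step 1: enter (0,0), '.' pass, move right to (0,1)
Step 2: enter (0,1), '.' pass, move right to (0,2)
Step 3: enter (0,2), '\' deflects right->down, move down to (1,2)
Step 4: enter (1,2), '.' pass, move down to (2,2)
Step 5: enter (2,2), '.' pass, move down to (3,2)
Step 6: enter (3,2), '.' pass, move down to (4,2)
Step 7: enter (4,2), '.' pass, move down to (5,2)
Step 8: enter (5,2), '.' pass, move down to (6,2)
Step 9: enter (6,2), '.' pass, move down to (7,2)
Step 10: enter (7,2), '.' pass, move down to (8,2)
Step 11: at (8,2) — EXIT via bottom edge, pos 2
Distinct cells visited: 10 (path length 10)

Answer: 10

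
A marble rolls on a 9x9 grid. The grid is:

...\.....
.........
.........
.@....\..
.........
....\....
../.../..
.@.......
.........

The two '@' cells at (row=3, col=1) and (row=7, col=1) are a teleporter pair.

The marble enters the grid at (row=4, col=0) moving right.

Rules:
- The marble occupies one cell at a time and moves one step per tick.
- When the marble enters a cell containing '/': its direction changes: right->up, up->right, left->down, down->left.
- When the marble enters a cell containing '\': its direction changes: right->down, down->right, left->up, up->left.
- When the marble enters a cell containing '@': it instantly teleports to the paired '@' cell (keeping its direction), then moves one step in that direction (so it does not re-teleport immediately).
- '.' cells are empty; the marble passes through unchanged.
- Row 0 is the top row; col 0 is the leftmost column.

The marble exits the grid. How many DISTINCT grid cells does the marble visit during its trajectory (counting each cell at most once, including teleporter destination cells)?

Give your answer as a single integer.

Step 1: enter (4,0), '.' pass, move right to (4,1)
Step 2: enter (4,1), '.' pass, move right to (4,2)
Step 3: enter (4,2), '.' pass, move right to (4,3)
Step 4: enter (4,3), '.' pass, move right to (4,4)
Step 5: enter (4,4), '.' pass, move right to (4,5)
Step 6: enter (4,5), '.' pass, move right to (4,6)
Step 7: enter (4,6), '.' pass, move right to (4,7)
Step 8: enter (4,7), '.' pass, move right to (4,8)
Step 9: enter (4,8), '.' pass, move right to (4,9)
Step 10: at (4,9) — EXIT via right edge, pos 4
Distinct cells visited: 9 (path length 9)

Answer: 9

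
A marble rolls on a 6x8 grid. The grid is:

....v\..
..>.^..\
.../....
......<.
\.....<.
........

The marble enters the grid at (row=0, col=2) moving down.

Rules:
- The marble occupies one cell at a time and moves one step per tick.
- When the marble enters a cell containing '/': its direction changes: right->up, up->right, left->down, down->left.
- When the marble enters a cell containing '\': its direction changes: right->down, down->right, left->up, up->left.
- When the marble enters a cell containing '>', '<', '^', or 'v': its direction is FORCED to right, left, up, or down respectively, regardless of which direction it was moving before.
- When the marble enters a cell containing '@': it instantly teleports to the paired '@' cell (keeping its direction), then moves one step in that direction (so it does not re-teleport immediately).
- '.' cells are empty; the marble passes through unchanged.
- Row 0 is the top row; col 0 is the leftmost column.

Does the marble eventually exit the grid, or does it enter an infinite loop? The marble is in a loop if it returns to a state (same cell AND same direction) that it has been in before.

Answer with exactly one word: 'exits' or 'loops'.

Step 1: enter (0,2), '.' pass, move down to (1,2)
Step 2: enter (1,2), '>' forces down->right, move right to (1,3)
Step 3: enter (1,3), '.' pass, move right to (1,4)
Step 4: enter (1,4), '^' forces right->up, move up to (0,4)
Step 5: enter (0,4), 'v' forces up->down, move down to (1,4)
Step 6: enter (1,4), '^' forces down->up, move up to (0,4)
Step 7: at (0,4) dir=up — LOOP DETECTED (seen before)

Answer: loops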